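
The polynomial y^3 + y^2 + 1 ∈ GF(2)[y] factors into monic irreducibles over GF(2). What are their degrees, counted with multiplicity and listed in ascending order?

3

Write h(y) = y^3 + y^2 + 1.
Roots in GF(2): h(0) = 1; h(1) = 1.
Complete factorization: h(y) = (y^3 + y^2 + 1).
Factor degrees with multiplicity: 3 = 3.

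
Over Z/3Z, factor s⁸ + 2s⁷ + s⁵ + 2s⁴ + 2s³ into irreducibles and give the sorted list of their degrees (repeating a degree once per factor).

1, 1, 1, 2, 3

Write h(s) = s⁸ + 2s⁷ + s⁵ + 2s⁴ + 2s³.
Roots in Z/3Z: h(0) = 0 → root; h(1) = 2; h(2) = 1.
Linear factors from roots: (s).
Complete factorization: h(s) = (s)^3·(s² + 1)·(s³ + 2s² + 2s + 2).
Factor degrees with multiplicity: 1 + 1 + 1 + 2 + 3 = 8.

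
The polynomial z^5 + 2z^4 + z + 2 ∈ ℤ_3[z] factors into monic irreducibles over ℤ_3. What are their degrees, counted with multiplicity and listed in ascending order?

1, 2, 2

Write h(z) = z^5 + 2z^4 + z + 2.
Roots in ℤ_3: h(0) = 2; h(1) = 0 → root; h(2) = 2.
Linear factors from roots: (z + 2).
Complete factorization: h(z) = (z + 2)·(z^2 + z + 2)·(z^2 + 2z + 2).
Factor degrees with multiplicity: 1 + 2 + 2 = 5.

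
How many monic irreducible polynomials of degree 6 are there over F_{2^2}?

The number of monic irreducibles of degree 6 over GF(4) is (1/6)·Σ_{d∣6} μ(6/d) 4^d.
Divisors of 6: 1, 2, 3, 6; μ(6/d) for each: 1, -1, -1, 1.
Σ = 4^1 − 4^2 − 4^3 + 4^6 = 4020.
N = 4020/6 = 670.

670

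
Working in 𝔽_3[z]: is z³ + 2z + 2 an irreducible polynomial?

Write g(z) = z³ + 2z + 2.
Check for roots in 𝔽_3: g(0) = 2; g(1) = 2; g(2) = 2.
No roots. A degree-3 polynomial over a field with no linear factor is irreducible.

Yes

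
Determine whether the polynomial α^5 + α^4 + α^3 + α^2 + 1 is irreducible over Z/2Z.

Yes

Write m(α) = α^5 + α^4 + α^3 + α^2 + 1.
Check for roots in Z/2Z: m(0) = 1; m(1) = 1.
No roots, so no linear factors.
Monic irreducibles of degree 2 over GF(2): α^2 + α + 1.
None of them divide m (all give nonzero remainder).
No irreducible factor of degree ≤ 2 exists, so m is irreducible over GF(2).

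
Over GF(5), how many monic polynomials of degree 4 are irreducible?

x^(5^4) − x is the product of all monic irreducibles of degree dividing 4; Möbius inversion gives N = (1/4) Σ μ(4/d)·5^d.
Divisors of 4: 1, 2, 4; μ(4/d) for each: 0, -1, 1.
Σ = − 5^2 + 5^4 = 600.
N = 600/4 = 150.

150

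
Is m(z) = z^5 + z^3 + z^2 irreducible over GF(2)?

Check for roots in GF(2): m(0) = 0 → root; m(1) = 1.
m(0) = 0, so (z) divides m(z); m is reducible.

No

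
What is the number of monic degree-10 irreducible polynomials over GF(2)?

99

x^(2^10) − x is the product of all monic irreducibles of degree dividing 10; Möbius inversion gives N = (1/10) Σ μ(10/d)·2^d.
Divisors of 10: 1, 2, 5, 10; μ(10/d) for each: 1, -1, -1, 1.
Σ = 2^1 − 2^2 − 2^5 + 2^10 = 990.
N = 990/10 = 99.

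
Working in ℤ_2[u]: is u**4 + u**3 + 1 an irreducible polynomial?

Write h(u) = u**4 + u**3 + 1.
Check for roots in ℤ_2: h(0) = 1; h(1) = 1.
No roots, so no linear factors.
Monic irreducibles of degree 2 over GF(2): u**2 + u + 1.
None of them divide h (all give nonzero remainder).
No irreducible factor of degree ≤ 2 exists, so h is irreducible over GF(2).

Yes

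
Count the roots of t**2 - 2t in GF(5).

Write h(t) = t**2 - 2t.
Evaluate at each of the 5 elements of GF(5):
h(0) = 0 → root; h(1) = 4; h(2) = 0 → root; h(3) = 3; h(4) = 3.
Roots: {0, 2}.

2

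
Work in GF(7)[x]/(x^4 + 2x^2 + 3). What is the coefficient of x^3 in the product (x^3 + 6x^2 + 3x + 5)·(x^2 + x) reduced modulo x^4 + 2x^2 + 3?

Multiply in GF(7)[x]: (x^3 + 6x^2 + 3x + 5)·(x^2 + x) = x^5 + 2x^3 + x^2 + 5x.
Reduce using x^4 ≡ 5x^2 + 4 (mod x^4 + 2x^2 + 3).
Reduced: x^2 + 2x.

0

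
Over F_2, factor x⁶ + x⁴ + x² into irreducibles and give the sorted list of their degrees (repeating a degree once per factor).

1, 1, 2, 2

Write h(x) = x⁶ + x⁴ + x².
Roots in F_2: h(0) = 0 → root; h(1) = 1.
Linear factors from roots: (x).
Complete factorization: h(x) = (x)^2·(x² + x + 1)^2.
Factor degrees with multiplicity: 1 + 1 + 2 + 2 = 6.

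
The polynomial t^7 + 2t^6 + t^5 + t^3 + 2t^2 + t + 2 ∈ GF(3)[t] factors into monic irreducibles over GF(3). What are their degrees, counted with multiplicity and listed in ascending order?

7

Write h(t) = t^7 + 2t^6 + t^5 + t^3 + 2t^2 + t + 2.
Roots in GF(3): h(0) = 2; h(1) = 1; h(2) = 2.
Complete factorization: h(t) = (t^7 + 2t^6 + t^5 + t^3 + 2t^2 + t + 2).
Factor degrees with multiplicity: 7 = 7.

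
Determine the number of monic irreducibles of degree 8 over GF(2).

30

Gauss's count: N_{2}(8) = (1/8) Σ_{d|8} μ(8/d)·2^d.
Divisors of 8: 1, 2, 4, 8; μ(8/d) for each: 0, 0, -1, 1.
Σ = − 2^4 + 2^8 = 240.
N = 240/8 = 30.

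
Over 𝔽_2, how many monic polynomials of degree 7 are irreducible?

18

The number of monic irreducibles of degree 7 over GF(2) is (1/7)·Σ_{d∣7} μ(7/d) 2^d.
Divisors of 7: 1, 7; μ(7/d) for each: -1, 1.
Σ = − 2^1 + 2^7 = 126.
N = 126/7 = 18.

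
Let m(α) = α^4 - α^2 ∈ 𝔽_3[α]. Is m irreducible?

No

Check for roots in 𝔽_3: m(0) = 0 → root; m(1) = 0 → root; m(2) = 0 → root.
m(0) = 0, so (α) divides m(α); m is reducible.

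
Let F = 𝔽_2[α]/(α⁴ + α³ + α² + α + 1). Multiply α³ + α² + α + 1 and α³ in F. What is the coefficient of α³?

Multiply in 𝔽_2[α]: (α³ + α² + α + 1)·(α³) = α⁶ + α⁵ + α⁴ + α³.
Reduce using α⁴ ≡ α³ + α² + α + 1 (mod α⁴ + α³ + α² + α + 1).
Reduced: α².

0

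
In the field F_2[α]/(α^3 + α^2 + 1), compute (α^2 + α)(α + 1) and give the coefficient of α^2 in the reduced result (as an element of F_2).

1

Multiply in F_2[α]: (α^2 + α)·(α + 1) = α^3 + α.
Reduce using α^3 ≡ α^2 + 1 (mod α^3 + α^2 + 1).
Reduced: α^2 + α + 1.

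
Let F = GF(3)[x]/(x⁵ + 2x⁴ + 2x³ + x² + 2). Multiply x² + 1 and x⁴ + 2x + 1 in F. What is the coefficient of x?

0

Multiply in GF(3)[x]: (x² + 1)·(x⁴ + 2x + 1) = x⁶ + x⁴ + 2x³ + x² + 2x + 1.
Reduce using x⁵ ≡ x⁴ + x³ + 2x² + 1 (mod x⁵ + 2x⁴ + 2x³ + x² + 2).
Reduced: 2x³ + 2.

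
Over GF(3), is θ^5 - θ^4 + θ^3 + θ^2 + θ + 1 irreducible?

Write h(θ) = θ^5 - θ^4 + θ^3 + θ^2 + θ + 1.
Check for roots in GF(3): h(0) = 1; h(1) = 1; h(2) = 1.
No roots, so no linear factors.
Monic irreducibles of degree 2 over GF(3): θ^2 + 1, θ^2 + θ - 1, θ^2 - θ - 1.
None of them divide h (all give nonzero remainder).
No irreducible factor of degree ≤ 2 exists, so h is irreducible over GF(3).

Yes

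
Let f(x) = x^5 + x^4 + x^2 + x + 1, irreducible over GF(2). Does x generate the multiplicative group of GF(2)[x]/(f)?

|GF(2^5)^×| = 2^5 − 1 = 31. Prime factorization: 31 = 31.
f is primitive ⇔ x has order 31 in GF(2)[x]/(f), i.e. x^(31/q) ≠ 1 for each prime q | 31.
x^(1) mod f = x.
None equal 1, so x has full order 31; f is primitive.

Yes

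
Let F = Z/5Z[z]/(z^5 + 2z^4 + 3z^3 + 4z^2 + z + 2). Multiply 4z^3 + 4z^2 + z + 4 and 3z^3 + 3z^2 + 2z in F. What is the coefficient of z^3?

Multiply in Z/5Z[z]: (4z^3 + 4z^2 + z + 4)·(3z^3 + 3z^2 + 2z) = 2z^6 + 4z^5 + 3z^4 + 3z^3 + 4z^2 + 3z.
Reduce using z^5 ≡ 3z^4 + 2z^3 + z^2 + 4z + 3 (mod z^5 + 2z^4 + 3z^3 + 4z^2 + z + 2).
Reduced: 2z^4 + 2z^2 + 4z.

0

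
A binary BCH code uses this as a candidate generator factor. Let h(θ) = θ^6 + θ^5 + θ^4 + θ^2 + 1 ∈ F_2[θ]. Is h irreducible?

Yes

Check for roots in F_2: h(0) = 1; h(1) = 1.
No roots, so no linear factors.
Monic irreducibles of degree 2 over GF(2): θ^2 + θ + 1.
None of them divide h (all give nonzero remainder).
Monic irreducibles of degree 3 over GF(2): θ^3 + θ + 1, θ^3 + θ^2 + 1.
None of them divide h (all give nonzero remainder).
No irreducible factor of degree ≤ 3 exists, so h is irreducible over GF(2).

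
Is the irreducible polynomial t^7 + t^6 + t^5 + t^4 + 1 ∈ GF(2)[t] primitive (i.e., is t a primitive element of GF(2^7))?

Yes

Write f(t) = t^7 + t^6 + t^5 + t^4 + 1.
|GF(2^7)^×| = 2^7 − 1 = 127. Prime factorization: 127 = 127.
f is primitive ⇔ t has order 127 in GF(2)[t]/(f), i.e. t^(127/q) ≠ 1 for each prime q | 127.
t^(1) mod f = t.
None equal 1, so t has full order 127; f is primitive.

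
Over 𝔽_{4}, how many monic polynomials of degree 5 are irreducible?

By the necklace-counting formula, N_4(5) = (1/5) Σ_{d|5} μ(5/d)·4^d.
Divisors of 5: 1, 5; μ(5/d) for each: -1, 1.
Σ = − 4^1 + 4^5 = 1020.
N = 1020/5 = 204.

204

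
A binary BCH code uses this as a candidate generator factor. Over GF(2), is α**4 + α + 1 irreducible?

Write h(α) = α**4 + α + 1.
Check for roots in GF(2): h(0) = 1; h(1) = 1.
No roots, so no linear factors.
Monic irreducibles of degree 2 over GF(2): α**2 + α + 1.
None of them divide h (all give nonzero remainder).
No irreducible factor of degree ≤ 2 exists, so h is irreducible over GF(2).

Yes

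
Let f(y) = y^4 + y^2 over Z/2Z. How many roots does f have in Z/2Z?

Evaluate at each of the 2 elements of Z/2Z:
f(0) = 0 → root; f(1) = 0 → root.
Roots: {0, 1}.

2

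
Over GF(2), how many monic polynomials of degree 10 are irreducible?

Gauss's count: N_{2}(10) = (1/10) Σ_{d|10} μ(10/d)·2^d.
Divisors of 10: 1, 2, 5, 10; μ(10/d) for each: 1, -1, -1, 1.
Σ = 2^1 − 2^2 − 2^5 + 2^10 = 990.
N = 990/10 = 99.

99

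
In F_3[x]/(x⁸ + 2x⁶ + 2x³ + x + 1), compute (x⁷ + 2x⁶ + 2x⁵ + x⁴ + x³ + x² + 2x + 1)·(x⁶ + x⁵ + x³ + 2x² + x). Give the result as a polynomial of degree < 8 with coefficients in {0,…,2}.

Multiply in F_3[x]: (x⁷ + 2x⁶ + 2x⁵ + x⁴ + x³ + x² + 2x + 1)·(x⁶ + x⁵ + x³ + 2x² + x) = x¹³ + x¹¹ + x¹⁰ + x⁷ + 2x⁶ + 2x⁵ + 2x⁴ + x² + x.
Reduce using x⁸ ≡ x⁶ + x³ + 2x + 2 (mod x⁸ + 2x⁶ + 2x³ + x + 1).
Reduced: 2x⁶ + 2x⁵ + 2x⁴ + 2x³ + x² + 1.

2x^6 + 2x^5 + 2x^4 + 2x^3 + x^2 + 1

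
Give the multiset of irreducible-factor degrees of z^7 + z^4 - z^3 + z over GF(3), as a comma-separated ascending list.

1, 1, 2, 3

Write h(z) = z^7 + z^4 - z^3 + z.
Roots in GF(3): h(0) = 0 → root; h(1) = 2; h(2) = 0 → root.
Linear factors from roots: (z), (z + 1).
Complete factorization: h(z) = (z)·(z + 1)·(z^2 - z - 1)·(z^3 - z - 1).
Factor degrees with multiplicity: 1 + 1 + 2 + 3 = 7.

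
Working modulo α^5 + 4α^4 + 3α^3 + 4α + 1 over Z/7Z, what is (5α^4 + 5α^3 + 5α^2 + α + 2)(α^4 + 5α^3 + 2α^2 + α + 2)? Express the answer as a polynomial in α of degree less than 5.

Multiply in Z/7Z[α]: (5α^4 + 5α^3 + 5α^2 + α + 2)·(α^4 + 5α^3 + 2α^2 + α + 2) = 5α^8 + 2α^7 + 5α^6 + 6α^5 + 4α^4 + 6α^3 + α^2 + 4α + 4.
Reduce using α^5 ≡ 3α^4 + 4α^3 + 3α + 6 (mod α^5 + 4α^4 + 3α^3 + 4α + 1).
Reduced: 4α^4 + 2α^2 + α + 3.

4α^4 + 2α^2 + α + 3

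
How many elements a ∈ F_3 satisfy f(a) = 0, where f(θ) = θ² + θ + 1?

Evaluate at each of the 3 elements of F_3:
f(0) = 1; f(1) = 0 → root; f(2) = 1.
Roots: {1}.

1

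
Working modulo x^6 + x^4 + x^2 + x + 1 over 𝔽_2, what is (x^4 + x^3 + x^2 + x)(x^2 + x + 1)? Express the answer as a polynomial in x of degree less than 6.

Multiply in 𝔽_2[x]: (x^4 + x^3 + x^2 + x)·(x^2 + x + 1) = x^6 + x^4 + x^3 + x.
Reduce using x^6 ≡ x^4 + x^2 + x + 1 (mod x^6 + x^4 + x^2 + x + 1).
Reduced: x^3 + x^2 + 1.

x^3 + x^2 + 1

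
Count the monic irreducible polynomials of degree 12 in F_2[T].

Gauss's count: N_{2}(12) = (1/12) Σ_{d|12} μ(12/d)·2^d.
Divisors of 12: 1, 2, 3, 4, 6, 12; μ(12/d) for each: 0, 1, 0, -1, -1, 1.
Σ = 2^2 − 2^4 − 2^6 + 2^12 = 4020.
N = 4020/12 = 335.

335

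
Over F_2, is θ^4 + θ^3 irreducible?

Write h(θ) = θ^4 + θ^3.
Check for roots in F_2: h(0) = 0 → root; h(1) = 0 → root.
h(0) = 0, so (θ) divides h(θ); h is reducible.

No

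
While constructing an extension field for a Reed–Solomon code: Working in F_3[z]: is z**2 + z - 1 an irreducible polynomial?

Write m(z) = z**2 + z - 1.
Check for roots in F_3: m(0) = 2; m(1) = 1; m(2) = 2.
No roots. A degree-2 polynomial over a field with no linear factor is irreducible.

Yes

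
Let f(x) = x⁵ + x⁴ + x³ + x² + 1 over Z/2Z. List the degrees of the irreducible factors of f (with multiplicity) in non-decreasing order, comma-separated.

5

Roots in Z/2Z: f(0) = 1; f(1) = 1.
Complete factorization: f(x) = (x⁵ + x⁴ + x³ + x² + 1).
Factor degrees with multiplicity: 5 = 5.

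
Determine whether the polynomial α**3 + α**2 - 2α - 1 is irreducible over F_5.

Write h(α) = α**3 + α**2 - 2α - 1.
Check for roots in F_5: h(0) = 4; h(1) = 4; h(2) = 2; h(3) = 4; h(4) = 1.
No roots. A degree-3 polynomial over a field with no linear factor is irreducible.

Yes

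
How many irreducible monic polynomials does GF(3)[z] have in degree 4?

The number of monic irreducibles of degree 4 over GF(3) is (1/4)·Σ_{d∣4} μ(4/d) 3^d.
Divisors of 4: 1, 2, 4; μ(4/d) for each: 0, -1, 1.
Σ = − 3^2 + 3^4 = 72.
N = 72/4 = 18.

18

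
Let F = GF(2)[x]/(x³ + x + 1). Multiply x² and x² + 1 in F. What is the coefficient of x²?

Multiply in GF(2)[x]: (x²)·(x² + 1) = x⁴ + x².
Reduce using x³ ≡ x + 1 (mod x³ + x + 1).
Reduced: x.

0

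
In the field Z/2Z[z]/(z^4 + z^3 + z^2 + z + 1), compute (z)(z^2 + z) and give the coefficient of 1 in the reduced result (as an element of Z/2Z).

Multiply in Z/2Z[z]: (z)·(z^2 + z) = z^3 + z^2.
Reduced: z^3 + z^2.

0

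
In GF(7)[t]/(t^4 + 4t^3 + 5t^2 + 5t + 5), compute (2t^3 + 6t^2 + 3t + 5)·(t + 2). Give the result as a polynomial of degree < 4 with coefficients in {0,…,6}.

Multiply in GF(7)[t]: (2t^3 + 6t^2 + 3t + 5)·(t + 2) = 2t^4 + 3t^3 + t^2 + 4t + 3.
Reduce using t^4 ≡ 3t^3 + 2t^2 + 2t + 2 (mod t^4 + 4t^3 + 5t^2 + 5t + 5).
Reduced: 2t^3 + 5t^2 + t.

2t^3 + 5t^2 + t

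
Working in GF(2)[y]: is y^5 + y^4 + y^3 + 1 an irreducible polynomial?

Write m(y) = y^5 + y^4 + y^3 + 1.
Check for roots in GF(2): m(0) = 1; m(1) = 0 → root.
m(1) = 0, so (y − 1) divides m(y); m is reducible.

No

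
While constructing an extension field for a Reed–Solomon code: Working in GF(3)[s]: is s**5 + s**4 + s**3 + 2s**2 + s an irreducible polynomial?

No

Write m(s) = s**5 + s**4 + s**3 + 2s**2 + s.
Check for roots in GF(3): m(0) = 0 → root; m(1) = 0 → root; m(2) = 0 → root.
m(0) = 0, so (s) divides m(s); m is reducible.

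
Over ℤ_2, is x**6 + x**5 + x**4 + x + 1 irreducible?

Write h(x) = x**6 + x**5 + x**4 + x + 1.
Check for roots in ℤ_2: h(0) = 1; h(1) = 1.
No roots, so no linear factors.
Monic irreducibles of degree 2 over GF(2): x**2 + x + 1.
None of them divide h (all give nonzero remainder).
Monic irreducibles of degree 3 over GF(2): x**3 + x + 1, x**3 + x**2 + 1.
None of them divide h (all give nonzero remainder).
No irreducible factor of degree ≤ 3 exists, so h is irreducible over GF(2).

Yes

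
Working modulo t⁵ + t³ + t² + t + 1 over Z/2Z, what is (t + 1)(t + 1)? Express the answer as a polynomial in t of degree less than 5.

t^2 + 1

Multiply in Z/2Z[t]: (t + 1)·(t + 1) = t² + 1.
Reduced: t² + 1.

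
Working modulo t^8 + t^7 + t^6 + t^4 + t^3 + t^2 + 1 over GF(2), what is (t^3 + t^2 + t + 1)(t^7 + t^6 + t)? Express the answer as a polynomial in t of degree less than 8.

Multiply in GF(2)[t]: (t^3 + t^2 + t + 1)·(t^7 + t^6 + t) = t^10 + t^6 + t^4 + t^3 + t^2 + t.
Reduce using t^8 ≡ t^7 + t^6 + t^4 + t^3 + t^2 + 1 (mod t^8 + t^7 + t^6 + t^4 + t^3 + t^2 + 1).
Reduced: t^7 + t^4.

t^7 + t^4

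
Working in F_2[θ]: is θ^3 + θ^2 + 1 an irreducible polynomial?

Write f(θ) = θ^3 + θ^2 + 1.
Check for roots in F_2: f(0) = 1; f(1) = 1.
No roots. A degree-3 polynomial over a field with no linear factor is irreducible.

Yes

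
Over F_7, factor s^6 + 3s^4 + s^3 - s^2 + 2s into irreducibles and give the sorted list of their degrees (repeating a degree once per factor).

1, 1, 2, 2

Write g(s) = s^6 + 3s^4 + s^3 - s^2 + 2s.
Linear factors from roots: (s), (s + 1).
Complete factorization: g(s) = (s)·(s + 1)·(s^2 + s + 3)·(s^2 - 2s + 3).
Factor degrees with multiplicity: 1 + 1 + 2 + 2 = 6.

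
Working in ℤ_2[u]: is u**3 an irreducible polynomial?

Write P(u) = u**3.
Check for roots in ℤ_2: P(0) = 0 → root; P(1) = 1.
P(0) = 0, so (u) divides P(u); P is reducible.

No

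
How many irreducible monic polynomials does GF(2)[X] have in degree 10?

Gauss's count: N_{2}(10) = (1/10) Σ_{d|10} μ(10/d)·2^d.
Divisors of 10: 1, 2, 5, 10; μ(10/d) for each: 1, -1, -1, 1.
Σ = 2^1 − 2^2 − 2^5 + 2^10 = 990.
N = 990/10 = 99.

99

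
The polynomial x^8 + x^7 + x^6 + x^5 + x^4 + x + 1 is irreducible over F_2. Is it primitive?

Write f(x) = x^8 + x^7 + x^6 + x^5 + x^4 + x + 1.
|GF(2^8)^×| = 2^8 − 1 = 255. Prime factorization: 255 = 3·5·17.
f is primitive ⇔ x has order 255 in GF(2)[x]/(f), i.e. x^(255/q) ≠ 1 for each prime q | 255.
x^(85) mod f = x^6 + x^5 + x^4.
x^(51) mod f = 1
x^(15) mod f = x^7 + x^4 + x^3 + 1.
Since x^(51) = 1, the order of x divides 51 < 255; not primitive.

No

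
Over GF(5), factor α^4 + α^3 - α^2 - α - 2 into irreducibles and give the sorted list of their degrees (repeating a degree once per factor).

Write h(α) = α^4 + α^3 - α^2 - α - 2.
Roots in GF(5): h(0) = 3; h(1) = 3; h(2) = 1; h(3) = 4; h(4) = 3.
Complete factorization: h(α) = (α^4 + α^3 - α^2 - α - 2).
Factor degrees with multiplicity: 4 = 4.

4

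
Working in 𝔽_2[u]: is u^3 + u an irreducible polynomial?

Write h(u) = u^3 + u.
Check for roots in 𝔽_2: h(0) = 0 → root; h(1) = 0 → root.
h(0) = 0, so (u) divides h(u); h is reducible.

No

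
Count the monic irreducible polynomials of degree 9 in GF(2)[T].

By the necklace-counting formula, N_2(9) = (1/9) Σ_{d|9} μ(9/d)·2^d.
Divisors of 9: 1, 3, 9; μ(9/d) for each: 0, -1, 1.
Σ = − 2^3 + 2^9 = 504.
N = 504/9 = 56.

56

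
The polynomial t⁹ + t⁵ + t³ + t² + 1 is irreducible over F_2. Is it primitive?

Yes

Write f(t) = t⁹ + t⁵ + t³ + t² + 1.
|GF(2^9)^×| = 2^9 − 1 = 511. Prime factorization: 511 = 7·73.
f is primitive ⇔ t has order 511 in GF(2)[t]/(f), i.e. t^(511/q) ≠ 1 for each prime q | 511.
t^(73) mod f = t⁷ + t⁶ + t⁴ + t³ + t² + t + 1.
t^(7) mod f = t⁷.
None equal 1, so t has full order 511; f is primitive.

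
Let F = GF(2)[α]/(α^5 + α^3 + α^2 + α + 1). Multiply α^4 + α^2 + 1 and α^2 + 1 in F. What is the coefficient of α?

Multiply in GF(2)[α]: (α^4 + α^2 + 1)·(α^2 + 1) = α^6 + 1.
Reduce using α^5 ≡ α^3 + α^2 + α + 1 (mod α^5 + α^3 + α^2 + α + 1).
Reduced: α^4 + α^3 + α^2 + α + 1.

1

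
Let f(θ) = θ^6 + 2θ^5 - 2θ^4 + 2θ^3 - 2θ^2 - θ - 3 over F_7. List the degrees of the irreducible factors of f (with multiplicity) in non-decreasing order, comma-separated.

6

Complete factorization: f(θ) = (θ^6 + 2θ^5 - 2θ^4 + 2θ^3 - 2θ^2 - θ - 3).
Factor degrees with multiplicity: 6 = 6.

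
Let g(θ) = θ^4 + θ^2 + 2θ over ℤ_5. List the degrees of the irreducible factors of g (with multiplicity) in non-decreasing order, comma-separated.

1, 1, 2

Roots in ℤ_5: g(0) = 0 → root; g(1) = 4; g(2) = 4; g(3) = 1; g(4) = 0 → root.
Linear factors from roots: (θ), (θ + 1).
Complete factorization: g(θ) = (θ)·(θ + 1)·(θ^2 - θ + 2).
Factor degrees with multiplicity: 1 + 1 + 2 = 4.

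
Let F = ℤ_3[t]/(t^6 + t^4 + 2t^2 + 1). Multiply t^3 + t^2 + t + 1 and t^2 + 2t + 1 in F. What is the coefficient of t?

0

Multiply in ℤ_3[t]: (t^3 + t^2 + t + 1)·(t^2 + 2t + 1) = t^5 + t^3 + t^2 + 1.
Reduced: t^5 + t^3 + t^2 + 1.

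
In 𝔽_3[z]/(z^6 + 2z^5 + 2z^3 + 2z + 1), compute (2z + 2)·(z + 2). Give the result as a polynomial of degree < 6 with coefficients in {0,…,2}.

2z^2 + 1

Multiply in 𝔽_3[z]: (2z + 2)·(z + 2) = 2z^2 + 1.
Reduced: 2z^2 + 1.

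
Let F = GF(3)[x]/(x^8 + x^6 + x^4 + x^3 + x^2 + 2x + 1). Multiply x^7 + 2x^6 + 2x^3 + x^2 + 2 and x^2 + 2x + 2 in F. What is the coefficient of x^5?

Multiply in GF(3)[x]: (x^7 + 2x^6 + 2x^3 + x^2 + 2)·(x^2 + 2x + 2) = x^9 + x^8 + x^6 + 2x^5 + 2x^4 + x^2 + x + 1.
Reduce using x^8 ≡ 2x^6 + 2x^4 + 2x^3 + 2x^2 + x + 2 (mod x^8 + x^6 + x^4 + x^3 + x^2 + 2x + 1).
Reduced: 2x^7 + x^5 + x^3 + x^2 + x.

1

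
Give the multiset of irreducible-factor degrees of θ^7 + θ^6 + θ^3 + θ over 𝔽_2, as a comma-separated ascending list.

1, 1, 2, 3

Write f(θ) = θ^7 + θ^6 + θ^3 + θ.
Roots in 𝔽_2: f(0) = 0 → root; f(1) = 0 → root.
Linear factors from roots: (θ), (θ + 1).
Complete factorization: f(θ) = (θ)·(θ + 1)·(θ^2 + θ + 1)·(θ^3 + θ^2 + 1).
Factor degrees with multiplicity: 1 + 1 + 2 + 3 = 7.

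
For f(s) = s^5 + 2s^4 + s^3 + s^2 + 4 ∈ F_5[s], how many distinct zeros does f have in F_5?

3

Evaluate at each of the 5 elements of F_5:
f(0) = 4; f(1) = 4; f(2) = 0 → root; f(3) = 0 → root; f(4) = 0 → root.
Roots: {2, 3, 4}.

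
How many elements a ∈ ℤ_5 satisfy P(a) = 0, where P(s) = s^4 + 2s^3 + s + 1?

Evaluate at each of the 5 elements of ℤ_5:
P(0) = 1; P(1) = 0 → root; P(2) = 0 → root; P(3) = 4; P(4) = 4.
Roots: {1, 2}.

2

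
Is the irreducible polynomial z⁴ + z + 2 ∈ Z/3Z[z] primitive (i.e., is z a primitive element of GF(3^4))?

Write f(z) = z⁴ + z + 2.
|GF(3^4)^×| = 3^4 − 1 = 80. Prime factorization: 80 = 2^4·5.
f is primitive ⇔ z has order 80 in GF(3)[z]/(f), i.e. z^(80/q) ≠ 1 for each prime q | 80.
z^(40) mod f = 2.
z^(16) mod f = 2z³ + z + 2.
None equal 1, so z has full order 80; f is primitive.

Yes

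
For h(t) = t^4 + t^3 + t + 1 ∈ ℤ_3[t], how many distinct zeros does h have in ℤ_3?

1

Evaluate at each of the 3 elements of ℤ_3:
h(0) = 1; h(1) = 1; h(2) = 0 → root.
Roots: {2}.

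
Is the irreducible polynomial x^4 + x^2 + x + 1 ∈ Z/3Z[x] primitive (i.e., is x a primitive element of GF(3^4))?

Write f(x) = x^4 + x^2 + x + 1.
|GF(3^4)^×| = 3^4 − 1 = 80. Prime factorization: 80 = 2^4·5.
f is primitive ⇔ x has order 80 in GF(3)[x]/(f), i.e. x^(80/q) ≠ 1 for each prime q | 80.
x^(40) mod f = 1
x^(16) mod f = x^3 + 2.
Since x^(40) = 1, the order of x divides 40 < 80; not primitive.

No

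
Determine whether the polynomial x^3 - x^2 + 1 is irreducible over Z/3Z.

Write P(x) = x^3 - x^2 + 1.
Check for roots in Z/3Z: P(0) = 1; P(1) = 1; P(2) = 2.
No roots. A degree-3 polynomial over a field with no linear factor is irreducible.

Yes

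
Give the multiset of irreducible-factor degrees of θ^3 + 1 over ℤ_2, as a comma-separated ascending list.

Write g(θ) = θ^3 + 1.
Roots in ℤ_2: g(0) = 1; g(1) = 0 → root.
Linear factors from roots: (θ + 1).
Complete factorization: g(θ) = (θ + 1)·(θ^2 + θ + 1).
Factor degrees with multiplicity: 1 + 2 = 3.

1, 2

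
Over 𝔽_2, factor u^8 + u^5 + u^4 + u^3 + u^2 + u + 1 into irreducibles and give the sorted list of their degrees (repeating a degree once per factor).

8

Write g(u) = u^8 + u^5 + u^4 + u^3 + u^2 + u + 1.
Roots in 𝔽_2: g(0) = 1; g(1) = 1.
Complete factorization: g(u) = (u^8 + u^5 + u^4 + u^3 + u^2 + u + 1).
Factor degrees with multiplicity: 8 = 8.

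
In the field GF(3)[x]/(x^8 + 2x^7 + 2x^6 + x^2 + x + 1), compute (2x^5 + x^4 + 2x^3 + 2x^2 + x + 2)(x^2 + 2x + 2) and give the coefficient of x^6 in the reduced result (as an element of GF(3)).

Multiply in GF(3)[x]: (2x^5 + x^4 + 2x^3 + 2x^2 + x + 2)·(x^2 + 2x + 2) = 2x^7 + 2x^6 + 2x^5 + 2x^4 + 2x^2 + 1.
Reduced: 2x^7 + 2x^6 + 2x^5 + 2x^4 + 2x^2 + 1.

2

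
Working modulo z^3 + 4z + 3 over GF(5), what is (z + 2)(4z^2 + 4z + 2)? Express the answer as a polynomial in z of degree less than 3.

2z^2 + 4z + 2

Multiply in GF(5)[z]: (z + 2)·(4z^2 + 4z + 2) = 4z^3 + 2z^2 + 4.
Reduce using z^3 ≡ z + 2 (mod z^3 + 4z + 3).
Reduced: 2z^2 + 4z + 2.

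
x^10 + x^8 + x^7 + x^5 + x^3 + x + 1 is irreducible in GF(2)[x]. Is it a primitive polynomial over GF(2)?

Write f(x) = x^10 + x^8 + x^7 + x^5 + x^3 + x + 1.
|GF(2^10)^×| = 2^10 − 1 = 1023. Prime factorization: 1023 = 3·11·31.
f is primitive ⇔ x has order 1023 in GF(2)[x]/(f), i.e. x^(1023/q) ≠ 1 for each prime q | 1023.
x^(341) mod f = 1
x^(93) mod f = x^8 + x^7 + x^6 + x^5 + x^4 + x^3 + x.
x^(33) mod f = x^8 + x^7 + x^6 + x^2.
Since x^(341) = 1, the order of x divides 341 < 1023; not primitive.

No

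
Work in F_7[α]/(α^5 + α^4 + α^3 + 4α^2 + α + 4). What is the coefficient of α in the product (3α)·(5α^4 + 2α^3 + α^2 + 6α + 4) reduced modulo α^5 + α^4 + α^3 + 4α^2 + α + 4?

Multiply in F_7[α]: (3α)·(5α^4 + 2α^3 + α^2 + 6α + 4) = α^5 + 6α^4 + 3α^3 + 4α^2 + 5α.
Reduce using α^5 ≡ 6α^4 + 6α^3 + 3α^2 + 6α + 3 (mod α^5 + α^4 + α^3 + 4α^2 + α + 4).
Reduced: 5α^4 + 2α^3 + 4α + 3.

4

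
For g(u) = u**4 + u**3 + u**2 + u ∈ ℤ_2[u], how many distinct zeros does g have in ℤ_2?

Evaluate at each of the 2 elements of ℤ_2:
g(0) = 0 → root; g(1) = 0 → root.
Roots: {0, 1}.

2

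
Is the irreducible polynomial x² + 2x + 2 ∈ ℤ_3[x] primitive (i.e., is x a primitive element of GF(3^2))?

Yes

Write f(x) = x² + 2x + 2.
|GF(3^2)^×| = 3^2 − 1 = 8. Prime factorization: 8 = 2^3.
f is primitive ⇔ x has order 8 in GF(3)[x]/(f), i.e. x^(8/q) ≠ 1 for each prime q | 8.
x^(4) mod f = 2.
None equal 1, so x has full order 8; f is primitive.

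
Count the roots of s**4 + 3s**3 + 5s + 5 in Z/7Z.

Write P(s) = s**4 + 3s**3 + 5s + 5.
Evaluate at each of the 7 elements of Z/7Z:
P(0) = 5; P(1) = 0 → root; P(2) = 6; P(3) = 0 → root; P(4) = 4; P(5) = 1; P(6) = 5.
Roots: {1, 3}.

2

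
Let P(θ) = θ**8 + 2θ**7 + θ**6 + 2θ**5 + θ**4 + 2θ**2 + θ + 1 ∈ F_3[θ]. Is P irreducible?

Check for roots in F_3: P(0) = 1; P(1) = 2; P(2) = 1.
No roots, so no linear factors.
Monic irreducibles of degree 2 over GF(3): θ**2 + 1, θ**2 + θ + 2, θ**2 + 2θ + 2.
None of them divide P (all give nonzero remainder).
Degree-3 irreducible divisors: test the 8 monic irreducibles of degree 3 over GF(3).
None of them divide P (all give nonzero remainder).
Degree-4 irreducible divisors: test the 18 monic irreducibles of degree 4 over GF(3).
None of them divide P (all give nonzero remainder).
No irreducible factor of degree ≤ 4 exists, so P is irreducible over GF(3).

Yes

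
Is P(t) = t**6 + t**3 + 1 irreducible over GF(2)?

Check for roots in GF(2): P(0) = 1; P(1) = 1.
No roots, so no linear factors.
Monic irreducibles of degree 2 over GF(2): t**2 + t + 1.
None of them divide P (all give nonzero remainder).
Monic irreducibles of degree 3 over GF(2): t**3 + t + 1, t**3 + t**2 + 1.
None of them divide P (all give nonzero remainder).
No irreducible factor of degree ≤ 3 exists, so P is irreducible over GF(2).

Yes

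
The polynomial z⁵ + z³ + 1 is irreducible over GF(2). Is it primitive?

Yes

Write f(z) = z⁵ + z³ + 1.
|GF(2^5)^×| = 2^5 − 1 = 31. Prime factorization: 31 = 31.
f is primitive ⇔ z has order 31 in GF(2)[z]/(f), i.e. z^(31/q) ≠ 1 for each prime q | 31.
z^(1) mod f = z.
None equal 1, so z has full order 31; f is primitive.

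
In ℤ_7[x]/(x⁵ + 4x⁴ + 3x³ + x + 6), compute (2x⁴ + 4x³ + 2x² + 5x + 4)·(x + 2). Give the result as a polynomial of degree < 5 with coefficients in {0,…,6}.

Multiply in ℤ_7[x]: (2x⁴ + 4x³ + 2x² + 5x + 4)·(x + 2) = 2x⁵ + x⁴ + 3x³ + 2x² + 1.
Reduce using x⁵ ≡ 3x⁴ + 4x³ + 6x + 1 (mod x⁵ + 4x⁴ + 3x³ + x + 6).
Reduced: 4x³ + 2x² + 5x + 3.

4x^3 + 2x^2 + 5x + 3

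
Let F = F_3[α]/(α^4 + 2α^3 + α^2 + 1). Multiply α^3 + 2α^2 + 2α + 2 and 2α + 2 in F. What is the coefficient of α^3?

Multiply in F_3[α]: (α^3 + 2α^2 + 2α + 2)·(2α + 2) = 2α^4 + 2α^2 + 2α + 1.
Reduce using α^4 ≡ α^3 + 2α^2 + 2 (mod α^4 + 2α^3 + α^2 + 1).
Reduced: 2α^3 + 2α + 2.

2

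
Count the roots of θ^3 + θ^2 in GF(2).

Write P(θ) = θ^3 + θ^2.
Evaluate at each of the 2 elements of GF(2):
P(0) = 0 → root; P(1) = 0 → root.
Roots: {0, 1}.

2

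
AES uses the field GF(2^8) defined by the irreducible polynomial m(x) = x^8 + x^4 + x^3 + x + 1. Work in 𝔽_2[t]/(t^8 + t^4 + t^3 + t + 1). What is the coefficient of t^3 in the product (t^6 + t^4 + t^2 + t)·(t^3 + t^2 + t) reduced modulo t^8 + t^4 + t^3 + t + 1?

1

Multiply in 𝔽_2[t]: (t^6 + t^4 + t^2 + t)·(t^3 + t^2 + t) = t^9 + t^8 + t^6 + t^2.
Reduce using t^8 ≡ t^4 + t^3 + t + 1 (mod t^8 + t^4 + t^3 + t + 1).
Reduced: t^6 + t^5 + t^3 + 1.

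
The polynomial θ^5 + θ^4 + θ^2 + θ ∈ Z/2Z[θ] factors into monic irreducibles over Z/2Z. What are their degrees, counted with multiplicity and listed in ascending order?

Write h(θ) = θ^5 + θ^4 + θ^2 + θ.
Roots in Z/2Z: h(0) = 0 → root; h(1) = 0 → root.
Linear factors from roots: (θ), (θ + 1).
Complete factorization: h(θ) = (θ)·(θ + 1)^2·(θ^2 + θ + 1).
Factor degrees with multiplicity: 1 + 1 + 1 + 2 = 5.

1, 1, 1, 2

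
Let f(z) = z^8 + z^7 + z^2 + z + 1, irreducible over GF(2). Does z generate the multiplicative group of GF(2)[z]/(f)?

|GF(2^8)^×| = 2^8 − 1 = 255. Prime factorization: 255 = 3·5·17.
f is primitive ⇔ z has order 255 in GF(2)[z]/(f), i.e. z^(255/q) ≠ 1 for each prime q | 255.
z^(85) mod f = z^7 + z^5 + z^3 + z.
z^(51) mod f = z^6 + z^5 + z^3 + z^2.
z^(15) mod f = z^7 + z^6 + z^5 + z^4 + z^2.
None equal 1, so z has full order 255; f is primitive.

Yes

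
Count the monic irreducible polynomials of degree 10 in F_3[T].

x^(3^10) − x is the product of all monic irreducibles of degree dividing 10; Möbius inversion gives N = (1/10) Σ μ(10/d)·3^d.
Divisors of 10: 1, 2, 5, 10; μ(10/d) for each: 1, -1, -1, 1.
Σ = 3^1 − 3^2 − 3^5 + 3^10 = 58800.
N = 58800/10 = 5880.

5880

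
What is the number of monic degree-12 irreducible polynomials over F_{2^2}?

x^(4^12) − x is the product of all monic irreducibles of degree dividing 12; Möbius inversion gives N = (1/12) Σ μ(12/d)·4^d.
Divisors of 12: 1, 2, 3, 4, 6, 12; μ(12/d) for each: 0, 1, 0, -1, -1, 1.
Σ = 4^2 − 4^4 − 4^6 + 4^12 = 16772880.
N = 16772880/12 = 1397740.

1397740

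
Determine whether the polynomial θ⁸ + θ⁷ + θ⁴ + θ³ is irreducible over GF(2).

Write P(θ) = θ⁸ + θ⁷ + θ⁴ + θ³.
Check for roots in GF(2): P(0) = 0 → root; P(1) = 0 → root.
P(0) = 0, so (θ) divides P(θ); P is reducible.

No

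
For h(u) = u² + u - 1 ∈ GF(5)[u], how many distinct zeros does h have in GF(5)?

Evaluate at each of the 5 elements of GF(5):
h(0) = 4; h(1) = 1; h(2) = 0 → root; h(3) = 1; h(4) = 4.
Roots: {2}.

1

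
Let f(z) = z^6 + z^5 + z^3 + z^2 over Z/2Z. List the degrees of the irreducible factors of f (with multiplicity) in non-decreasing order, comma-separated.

1, 1, 1, 1, 2

Roots in Z/2Z: f(0) = 0 → root; f(1) = 0 → root.
Linear factors from roots: (z), (z + 1).
Complete factorization: f(z) = (z)^2·(z + 1)^2·(z^2 + z + 1).
Factor degrees with multiplicity: 1 + 1 + 1 + 1 + 2 = 6.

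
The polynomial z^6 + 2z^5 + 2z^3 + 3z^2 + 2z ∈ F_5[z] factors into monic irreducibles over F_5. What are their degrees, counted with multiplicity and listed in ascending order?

1, 1, 1, 1, 1, 1

Write f(z) = z^6 + 2z^5 + 2z^3 + 3z^2 + 2z.
Roots in F_5: f(0) = 0 → root; f(1) = 0 → root; f(2) = 0 → root; f(3) = 2; f(4) = 3.
Linear factors from roots: (z), (z + 4), (z + 3).
Complete factorization: f(z) = (z)·(z + 4)^2·(z + 3)^3.
Factor degrees with multiplicity: 1 + 1 + 1 + 1 + 1 + 1 = 6.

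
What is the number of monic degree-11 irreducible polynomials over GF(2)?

186

The number of monic irreducibles of degree 11 over GF(2) is (1/11)·Σ_{d∣11} μ(11/d) 2^d.
Divisors of 11: 1, 11; μ(11/d) for each: -1, 1.
Σ = − 2^1 + 2^11 = 2046.
N = 2046/11 = 186.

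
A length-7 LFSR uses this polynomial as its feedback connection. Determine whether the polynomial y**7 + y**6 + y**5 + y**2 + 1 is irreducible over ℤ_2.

Yes

Write P(y) = y**7 + y**6 + y**5 + y**2 + 1.
Check for roots in ℤ_2: P(0) = 1; P(1) = 1.
No roots, so no linear factors.
Monic irreducibles of degree 2 over GF(2): y**2 + y + 1.
None of them divide P (all give nonzero remainder).
Monic irreducibles of degree 3 over GF(2): y**3 + y + 1, y**3 + y**2 + 1.
None of them divide P (all give nonzero remainder).
No irreducible factor of degree ≤ 3 exists, so P is irreducible over GF(2).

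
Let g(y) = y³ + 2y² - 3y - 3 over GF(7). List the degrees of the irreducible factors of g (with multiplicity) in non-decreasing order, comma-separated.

1, 2

Linear factors from roots: (y - 2).
Complete factorization: g(y) = (y - 2)·(y² - 3y - 2).
Factor degrees with multiplicity: 1 + 2 = 3.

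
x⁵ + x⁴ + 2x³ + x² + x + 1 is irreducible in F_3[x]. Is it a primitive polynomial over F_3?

Yes

Write f(x) = x⁵ + x⁴ + 2x³ + x² + x + 1.
|GF(3^5)^×| = 3^5 − 1 = 242. Prime factorization: 242 = 2·11^2.
f is primitive ⇔ x has order 242 in GF(3)[x]/(f), i.e. x^(242/q) ≠ 1 for each prime q | 242.
x^(121) mod f = 2.
x^(22) mod f = x⁴ + x² + x.
None equal 1, so x has full order 242; f is primitive.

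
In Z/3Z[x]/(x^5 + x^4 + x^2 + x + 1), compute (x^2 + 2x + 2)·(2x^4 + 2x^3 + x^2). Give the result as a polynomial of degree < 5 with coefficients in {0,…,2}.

Multiply in Z/3Z[x]: (x^2 + 2x + 2)·(2x^4 + 2x^3 + x^2) = 2x^6 + 2x^2.
Reduce using x^5 ≡ 2x^4 + 2x^2 + 2x + 2 (mod x^5 + x^4 + x^2 + x + 1).
Reduced: 2x^4 + x^3 + 2x^2 + 2.

2x^4 + x^3 + 2x^2 + 2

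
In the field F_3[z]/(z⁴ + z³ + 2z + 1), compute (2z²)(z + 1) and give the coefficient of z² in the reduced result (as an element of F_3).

2

Multiply in F_3[z]: (2z²)·(z + 1) = 2z³ + 2z².
Reduced: 2z³ + 2z².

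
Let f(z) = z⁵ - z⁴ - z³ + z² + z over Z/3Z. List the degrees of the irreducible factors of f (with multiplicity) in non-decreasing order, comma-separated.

1, 2, 2

Roots in Z/3Z: f(0) = 0 → root; f(1) = 1; f(2) = 2.
Linear factors from roots: (z).
Complete factorization: f(z) = (z)·(z² + z - 1)^2.
Factor degrees with multiplicity: 1 + 2 + 2 = 5.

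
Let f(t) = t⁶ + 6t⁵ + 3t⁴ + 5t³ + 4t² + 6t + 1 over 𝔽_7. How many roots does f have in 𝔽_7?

Evaluate at each of the 7 elements of 𝔽_7:
f(0) = 1; f(1) = 5; f(2) = 2; f(3) = 2; f(4) = 0 → root; f(5) = 4; f(6) = 6.
Roots: {4}.

1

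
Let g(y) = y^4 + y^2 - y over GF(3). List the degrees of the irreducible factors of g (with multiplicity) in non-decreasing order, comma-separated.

Roots in GF(3): g(0) = 0 → root; g(1) = 1; g(2) = 0 → root.
Linear factors from roots: (y), (y + 1).
Complete factorization: g(y) = (y)·(y + 1)·(y^2 - y - 1).
Factor degrees with multiplicity: 1 + 1 + 2 = 4.

1, 1, 2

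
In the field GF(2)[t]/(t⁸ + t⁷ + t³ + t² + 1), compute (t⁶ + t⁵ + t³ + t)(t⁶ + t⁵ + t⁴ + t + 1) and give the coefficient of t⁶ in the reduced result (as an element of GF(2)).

Multiply in GF(2)[t]: (t⁶ + t⁵ + t³ + t)·(t⁶ + t⁵ + t⁴ + t + 1) = t¹² + t⁸ + t⁷ + t⁶ + t⁴ + t³ + t² + t.
Reduce using t⁸ ≡ t⁷ + t³ + t² + 1 (mod t⁸ + t⁷ + t³ + t² + 1).
Reduced: t⁶ + t³.

1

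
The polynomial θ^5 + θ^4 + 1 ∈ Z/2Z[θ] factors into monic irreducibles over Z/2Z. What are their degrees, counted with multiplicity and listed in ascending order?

Write h(θ) = θ^5 + θ^4 + 1.
Roots in Z/2Z: h(0) = 1; h(1) = 1.
Complete factorization: h(θ) = (θ^2 + θ + 1)·(θ^3 + θ + 1).
Factor degrees with multiplicity: 2 + 3 = 5.

2, 3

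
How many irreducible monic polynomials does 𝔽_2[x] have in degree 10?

99

The number of monic irreducibles of degree 10 over GF(2) is (1/10)·Σ_{d∣10} μ(10/d) 2^d.
Divisors of 10: 1, 2, 5, 10; μ(10/d) for each: 1, -1, -1, 1.
Σ = 2^1 − 2^2 − 2^5 + 2^10 = 990.
N = 990/10 = 99.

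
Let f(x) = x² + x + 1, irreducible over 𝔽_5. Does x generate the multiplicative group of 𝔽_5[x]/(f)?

|GF(5^2)^×| = 5^2 − 1 = 24. Prime factorization: 24 = 2^3·3.
f is primitive ⇔ x has order 24 in GF(5)[x]/(f), i.e. x^(24/q) ≠ 1 for each prime q | 24.
x^(12) mod f = 1
x^(8) mod f = 4x + 4.
Since x^(12) = 1, the order of x divides 12 < 24; not primitive.

No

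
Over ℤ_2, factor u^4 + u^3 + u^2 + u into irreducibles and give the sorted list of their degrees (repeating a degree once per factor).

Write h(u) = u^4 + u^3 + u^2 + u.
Roots in ℤ_2: h(0) = 0 → root; h(1) = 0 → root.
Linear factors from roots: (u), (u + 1).
Complete factorization: h(u) = (u)·(u + 1)^3.
Factor degrees with multiplicity: 1 + 1 + 1 + 1 = 4.

1, 1, 1, 1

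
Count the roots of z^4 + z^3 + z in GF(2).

Write f(z) = z^4 + z^3 + z.
Evaluate at each of the 2 elements of GF(2):
f(0) = 0 → root; f(1) = 1.
Roots: {0}.

1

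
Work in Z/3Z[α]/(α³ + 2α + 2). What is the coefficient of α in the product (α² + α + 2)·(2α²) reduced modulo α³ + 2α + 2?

Multiply in Z/3Z[α]: (α² + α + 2)·(2α²) = 2α⁴ + 2α³ + α².
Reduce using α³ ≡ α + 1 (mod α³ + 2α + 2).
Reduced: α + 2.

1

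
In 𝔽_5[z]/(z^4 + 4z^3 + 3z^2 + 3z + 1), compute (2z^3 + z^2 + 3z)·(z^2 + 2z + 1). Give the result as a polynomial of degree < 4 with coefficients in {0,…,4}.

Multiply in 𝔽_5[z]: (2z^3 + z^2 + 3z)·(z^2 + 2z + 1) = 2z^5 + 2z^3 + 2z^2 + 3z.
Reduce using z^4 ≡ z^3 + 2z^2 + 2z + 4 (mod z^4 + 4z^3 + 3z^2 + 3z + 1).
Reduced: 3z^3 + 3.

3z^3 + 3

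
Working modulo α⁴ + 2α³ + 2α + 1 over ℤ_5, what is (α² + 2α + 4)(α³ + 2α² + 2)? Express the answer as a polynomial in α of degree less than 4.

4α^3 + 3α^2 + 4α + 1

Multiply in ℤ_5[α]: (α² + 2α + 4)·(α³ + 2α² + 2) = α⁵ + 4α⁴ + 3α³ + 4α + 3.
Reduce using α⁴ ≡ 3α³ + 3α + 4 (mod α⁴ + 2α³ + 2α + 1).
Reduced: 4α³ + 3α² + 4α + 1.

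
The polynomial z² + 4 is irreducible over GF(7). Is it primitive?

Write f(z) = z² + 4.
|GF(7^2)^×| = 7^2 − 1 = 48. Prime factorization: 48 = 2^4·3.
f is primitive ⇔ z has order 48 in GF(7)[z]/(f), i.e. z^(48/q) ≠ 1 for each prime q | 48.
z^(24) mod f = 1
z^(16) mod f = 2.
Since z^(24) = 1, the order of z divides 24 < 48; not primitive.

No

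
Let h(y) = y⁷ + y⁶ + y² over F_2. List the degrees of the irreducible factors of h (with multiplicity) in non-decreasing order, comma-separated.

1, 1, 2, 3

Roots in F_2: h(0) = 0 → root; h(1) = 1.
Linear factors from roots: (y).
Complete factorization: h(y) = (y)^2·(y² + y + 1)·(y³ + y + 1).
Factor degrees with multiplicity: 1 + 1 + 2 + 3 = 7.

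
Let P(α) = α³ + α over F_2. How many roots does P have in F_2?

Evaluate at each of the 2 elements of F_2:
P(0) = 0 → root; P(1) = 0 → root.
Roots: {0, 1}.

2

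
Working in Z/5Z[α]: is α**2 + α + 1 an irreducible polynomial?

Write h(α) = α**2 + α + 1.
Check for roots in Z/5Z: h(0) = 1; h(1) = 3; h(2) = 2; h(3) = 3; h(4) = 1.
No roots. A degree-2 polynomial over a field with no linear factor is irreducible.

Yes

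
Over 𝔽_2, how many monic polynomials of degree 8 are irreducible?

By the necklace-counting formula, N_2(8) = (1/8) Σ_{d|8} μ(8/d)·2^d.
Divisors of 8: 1, 2, 4, 8; μ(8/d) for each: 0, 0, -1, 1.
Σ = − 2^4 + 2^8 = 240.
N = 240/8 = 30.

30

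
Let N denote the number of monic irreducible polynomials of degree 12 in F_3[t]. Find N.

By the necklace-counting formula, N_3(12) = (1/12) Σ_{d|12} μ(12/d)·3^d.
Divisors of 12: 1, 2, 3, 4, 6, 12; μ(12/d) for each: 0, 1, 0, -1, -1, 1.
Σ = 3^2 − 3^4 − 3^6 + 3^12 = 530640.
N = 530640/12 = 44220.

44220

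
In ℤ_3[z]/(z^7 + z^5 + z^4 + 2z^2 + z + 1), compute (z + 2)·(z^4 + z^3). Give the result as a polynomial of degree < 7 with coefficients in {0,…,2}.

Multiply in ℤ_3[z]: (z + 2)·(z^4 + z^3) = z^5 + 2z^3.
Reduced: z^5 + 2z^3.

z^5 + 2z^3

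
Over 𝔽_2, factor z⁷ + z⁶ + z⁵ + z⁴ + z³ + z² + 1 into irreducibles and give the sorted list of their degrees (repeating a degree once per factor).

Write g(z) = z⁷ + z⁶ + z⁵ + z⁴ + z³ + z² + 1.
Roots in 𝔽_2: g(0) = 1; g(1) = 1.
Complete factorization: g(z) = (z⁷ + z⁶ + z⁵ + z⁴ + z³ + z² + 1).
Factor degrees with multiplicity: 7 = 7.

7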